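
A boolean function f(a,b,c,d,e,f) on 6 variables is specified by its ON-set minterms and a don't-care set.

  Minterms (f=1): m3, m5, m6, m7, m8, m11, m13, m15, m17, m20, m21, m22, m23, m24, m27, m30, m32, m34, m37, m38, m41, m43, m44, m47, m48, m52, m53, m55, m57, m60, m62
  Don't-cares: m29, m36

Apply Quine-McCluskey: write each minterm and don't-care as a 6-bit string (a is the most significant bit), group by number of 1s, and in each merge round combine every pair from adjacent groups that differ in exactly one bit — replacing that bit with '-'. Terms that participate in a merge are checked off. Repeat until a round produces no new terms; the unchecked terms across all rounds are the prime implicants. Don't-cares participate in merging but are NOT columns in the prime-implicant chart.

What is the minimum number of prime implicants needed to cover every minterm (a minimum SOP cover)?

size-2^0 implicants → 000011(✓)  000101(✓)  000110(✓)  000111(✓)  001000(✓)  001011(✓)  001101(✓)  001111(✓)  010001(✓)  010100(✓)  010101(✓)  010110(✓)  010111(✓)  011000(✓)  011011(✓)  011101(✓)  011110(✓)  100000(✓)  100010(✓)  100100(✓)  100101(✓)  100110(✓)  101001(✓)  101011(✓)  101100(✓)  101111(✓)  110000(✓)  110100(✓)  110101(✓)  110111(✓)  111001(✓)  111100(✓)  111110(✓)
size-2^1 implicants → -00101(✓)  -00110  -01011(✓)  -01111(✓)  -10100(✓)  -10101(✓)  -10111(✓)  -11110  0-0101(✓)  0-0110(✓)  0-0111(✓)  0-1000  0-1011  0-1101(✓)  00-011(✓)  00-101(✓)  00-111(✓)  000-11(✓)  0001-1(✓)  00011-(✓)  001-11(✓)  0011-1(✓)  01-101(✓)  01-110  010-01  0101-0(✓)  0101-1(✓)  01010-(✓)  01011-(✓)  1-0000(✓)  1-0100(✓)  1-0101(✓)  1-1001  1-1100(✓)  10-100(✓)  100-00(✓)  100-10(✓)  1000-0(✓)  1001-0(✓)  10010-(✓)  101-11(✓)  1010-1  11-100(✓)  110-00(✓)  1101-1(✓)  11010-(✓)  1111-0
size-2^2 implicants → --0101  -01-11  -101-1  -1010-  0--101  0-01-1  0-011-  00--11  00-1-1  0101--  1--100  1-0-00  1-010-  100--0
Unchecked terms (primes): --0101, -00110, -01-11, -101-1, -1010-, -11110, 0--101, 0-01-1, 0-011-, 0-1000, 0-1011, 00--11, 00-1-1, 01-110, 010-01, 0101--, 1--100, 1-0-00, 1-010-, 1-1001, 100--0, 1010-1, 1111-0
Minterm coverage:
  m3 ⊆ 00--11 [E]
  m5 ⊆ --0101,0--101,0-01-1,00-1-1
  m6 ⊆ -00110,0-011-
  m7 ⊆ 0-01-1,0-011-,00--11,00-1-1
  m8 ⊆ 0-1000 [E]
  m11 ⊆ -01-11,0-1011,00--11
  m13 ⊆ 0--101,00-1-1
  m15 ⊆ -01-11,00--11,00-1-1
  m17 ⊆ 010-01 [E]
  m20 ⊆ -1010-,0101--
  m21 ⊆ --0101,-101-1,-1010-,0--101,0-01-1,010-01,0101--
  m22 ⊆ 0-011-,01-110,0101--
  m23 ⊆ -101-1,0-01-1,0-011-,0101--
  m24 ⊆ 0-1000 [E]
  m27 ⊆ 0-1011 [E]
  m30 ⊆ -11110,01-110
  m32 ⊆ 1-0-00,100--0
  m34 ⊆ 100--0 [E]
  m37 ⊆ --0101,1-010-
  m38 ⊆ -00110,100--0
  m41 ⊆ 1-1001,1010-1
  m43 ⊆ -01-11,1010-1
  m44 ⊆ 1--100 [E]
  m47 ⊆ -01-11 [E]
  m48 ⊆ 1-0-00 [E]
  m52 ⊆ -1010-,1--100,1-0-00,1-010-
  m53 ⊆ --0101,-101-1,-1010-,1-010-
  m55 ⊆ -101-1 [E]
  m57 ⊆ 1-1001 [E]
  m60 ⊆ 1--100,1111-0
  m62 ⊆ -11110,1111-0
E = {-01-11, -101-1, 0-1000, 0-1011, 00--11, 010-01, 1--100, 1-0-00, 1-1001, 100--0}
Petrick residual → --0101, -00110, -11110, 0--101, 0101--
Cover = c'de'f + b'c'def' + b'cef + bc'df + bcdef' + a'de'f + a'cd'e'f' + a'cd'ef + a'b'ef + a'bc'e'f + a'bc'd + ade'f' + ac'e'f' + acd'e'f + ab'c'f'  |cover|=15

15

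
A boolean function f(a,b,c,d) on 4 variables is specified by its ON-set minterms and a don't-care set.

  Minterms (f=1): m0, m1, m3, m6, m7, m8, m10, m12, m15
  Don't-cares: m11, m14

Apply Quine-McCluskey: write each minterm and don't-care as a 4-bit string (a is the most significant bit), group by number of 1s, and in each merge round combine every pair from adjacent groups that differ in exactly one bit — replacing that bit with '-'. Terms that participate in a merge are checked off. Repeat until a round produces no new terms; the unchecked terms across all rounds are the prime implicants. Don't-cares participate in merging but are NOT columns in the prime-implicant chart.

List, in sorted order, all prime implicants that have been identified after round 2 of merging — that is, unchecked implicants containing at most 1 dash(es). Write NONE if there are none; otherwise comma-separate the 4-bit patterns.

size-2^0 implicants → 0000(✓)  0001(✓)  0011(✓)  0110(✓)  0111(✓)  1000(✓)  1010(✓)  1011(✓)  1100(✓)  1110(✓)  1111(✓)
size-2^1 implicants → -000  -011(✓)  -110(✓)  -111(✓)  0-11(✓)  00-1  000-  011-(✓)  1-00(✓)  1-10(✓)  1-11(✓)  10-0(✓)  101-(✓)  11-0(✓)  111-(✓)
size-2^2 implicants → --11  -11-  1--0  1-1-
Unchecked terms (primes): --11, -000, -11-, 00-1, 000-, 1--0, 1-1-

-000, 00-1, 000-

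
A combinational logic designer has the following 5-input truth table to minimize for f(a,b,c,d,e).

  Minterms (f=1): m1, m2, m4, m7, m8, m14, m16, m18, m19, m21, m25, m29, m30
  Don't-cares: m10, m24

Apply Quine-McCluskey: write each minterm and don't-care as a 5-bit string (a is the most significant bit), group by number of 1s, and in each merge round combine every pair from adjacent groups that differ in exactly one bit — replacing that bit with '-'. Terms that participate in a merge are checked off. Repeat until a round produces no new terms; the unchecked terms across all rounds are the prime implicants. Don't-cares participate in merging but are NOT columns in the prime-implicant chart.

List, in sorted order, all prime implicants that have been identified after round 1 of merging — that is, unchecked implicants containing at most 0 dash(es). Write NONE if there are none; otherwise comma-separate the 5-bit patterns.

00001, 00100, 00111

size-2^0 implicants → 00001  00010(✓)  00100  00111  01000(✓)  01010(✓)  01110(✓)  10000(✓)  10010(✓)  10011(✓)  10101(✓)  11000(✓)  11001(✓)  11101(✓)  11110(✓)
size-2^1 implicants → -0010  -1000  -1110  0-010  01-10  010-0  1-000  1-101  100-0  1001-  11-01  1100-
Unchecked terms (primes): -0010, -1000, -1110, 0-010, 00001, 00100, 00111, 01-10, 010-0, 1-000, 1-101, 100-0, 1001-, 11-01, 1100-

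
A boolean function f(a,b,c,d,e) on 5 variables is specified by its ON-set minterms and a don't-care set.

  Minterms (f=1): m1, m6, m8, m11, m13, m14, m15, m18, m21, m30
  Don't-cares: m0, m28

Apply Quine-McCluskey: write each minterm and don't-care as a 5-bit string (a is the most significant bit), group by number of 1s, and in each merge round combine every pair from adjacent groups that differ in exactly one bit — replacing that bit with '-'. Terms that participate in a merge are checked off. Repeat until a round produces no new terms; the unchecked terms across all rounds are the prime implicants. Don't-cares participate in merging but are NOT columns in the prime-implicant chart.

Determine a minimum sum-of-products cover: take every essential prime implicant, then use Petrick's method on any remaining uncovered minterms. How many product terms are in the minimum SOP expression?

8

size-2^0 implicants → 00000(✓)  00001(✓)  00110(✓)  01000(✓)  01011(✓)  01101(✓)  01110(✓)  01111(✓)  10010  10101  11100(✓)  11110(✓)
size-2^1 implicants → -1110  0-000  0-110  0000-  01-11  011-1  0111-  111-0
Unchecked terms (primes): -1110, 0-000, 0-110, 0000-, 01-11, 011-1, 0111-, 10010, 10101, 111-0
Minterm coverage:
  m1 ⊆ 0000- [E]
  m6 ⊆ 0-110 [E]
  m8 ⊆ 0-000 [E]
  m11 ⊆ 01-11 [E]
  m13 ⊆ 011-1 [E]
  m14 ⊆ -1110,0-110,0111-
  m15 ⊆ 01-11,011-1,0111-
  m18 ⊆ 10010 [E]
  m21 ⊆ 10101 [E]
  m30 ⊆ -1110,111-0
E = {0-000, 0-110, 0000-, 01-11, 011-1, 10010, 10101}
Petrick residual → -1110
Cover = bcde' + a'c'd'e' + a'cde' + a'b'c'd' + a'bde + a'bce + ab'c'de' + ab'cd'e  |cover|=8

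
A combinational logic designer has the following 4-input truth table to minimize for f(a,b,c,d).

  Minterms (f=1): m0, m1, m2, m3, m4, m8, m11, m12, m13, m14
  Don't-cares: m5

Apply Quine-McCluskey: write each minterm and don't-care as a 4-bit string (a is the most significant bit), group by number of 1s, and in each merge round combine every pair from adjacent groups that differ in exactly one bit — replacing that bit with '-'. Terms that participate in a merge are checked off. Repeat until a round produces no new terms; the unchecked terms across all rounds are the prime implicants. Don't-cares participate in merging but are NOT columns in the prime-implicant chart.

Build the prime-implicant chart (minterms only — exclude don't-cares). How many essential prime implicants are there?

size-2^0 implicants → 0000(✓)  0001(✓)  0010(✓)  0011(✓)  0100(✓)  0101(✓)  1000(✓)  1011(✓)  1100(✓)  1101(✓)  1110(✓)
size-2^1 implicants → -000(✓)  -011  -100(✓)  -101(✓)  0-00(✓)  0-01(✓)  00-0(✓)  00-1(✓)  000-(✓)  001-(✓)  010-(✓)  1-00(✓)  11-0  110-(✓)
size-2^2 implicants → --00  -10-  0-0-  00--
Unchecked terms (primes): --00, -011, -10-, 0-0-, 00--, 11-0
Minterm coverage:
  m0 ⊆ --00,0-0-,00--
  m1 ⊆ 0-0-,00--
  m2 ⊆ 00-- [E]
  m3 ⊆ -011,00--
  m4 ⊆ --00,-10-,0-0-
  m8 ⊆ --00 [E]
  m11 ⊆ -011 [E]
  m12 ⊆ --00,-10-,11-0
  m13 ⊆ -10- [E]
  m14 ⊆ 11-0 [E]
E = {--00, -011, -10-, 00--, 11-0}

5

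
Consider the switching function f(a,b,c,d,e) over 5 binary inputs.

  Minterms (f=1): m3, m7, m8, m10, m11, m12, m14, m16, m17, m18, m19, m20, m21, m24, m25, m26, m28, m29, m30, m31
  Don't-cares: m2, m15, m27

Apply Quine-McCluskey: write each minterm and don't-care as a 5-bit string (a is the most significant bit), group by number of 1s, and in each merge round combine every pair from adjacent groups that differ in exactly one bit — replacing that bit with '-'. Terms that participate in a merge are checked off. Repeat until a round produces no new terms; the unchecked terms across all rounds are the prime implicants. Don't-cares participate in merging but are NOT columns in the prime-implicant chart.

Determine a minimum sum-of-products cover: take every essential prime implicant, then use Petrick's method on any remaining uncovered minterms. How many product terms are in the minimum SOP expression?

size-2^0 implicants → 00010(✓)  00011(✓)  00111(✓)  01000(✓)  01010(✓)  01011(✓)  01100(✓)  01110(✓)  01111(✓)  10000(✓)  10001(✓)  10010(✓)  10011(✓)  10100(✓)  10101(✓)  11000(✓)  11001(✓)  11010(✓)  11011(✓)  11100(✓)  11101(✓)  11110(✓)  11111(✓)
size-2^1 implicants → -0010(✓)  -0011(✓)  -1000(✓)  -1010(✓)  -1011(✓)  -1100(✓)  -1110(✓)  -1111(✓)  0-010(✓)  0-011(✓)  0-111(✓)  00-11(✓)  0001-(✓)  01-00(✓)  01-10(✓)  01-11(✓)  010-0(✓)  0101-(✓)  011-0(✓)  0111-(✓)  1-000(✓)  1-001(✓)  1-010(✓)  1-011(✓)  1-100(✓)  1-101(✓)  10-00(✓)  10-01(✓)  100-0(✓)  100-1(✓)  1000-(✓)  1001-(✓)  1010-(✓)  11-00(✓)  11-01(✓)  11-10(✓)  11-11(✓)  110-0(✓)  110-1(✓)  1100-(✓)  1101-(✓)  111-0(✓)  111-1(✓)  1110-(✓)  1111-(✓)
size-2^2 implicants → --010(✓)  --011(✓)  -001-(✓)  -1-00(✓)  -1-10(✓)  -1-11(✓)  -10-0(✓)  -101-(✓)  -11-0(✓)  -111-(✓)  0--11  0-01-(✓)  01--0(✓)  01-1-(✓)  1--00(✓)  1--01(✓)  1-0-0(✓)  1-0-1(✓)  1-00-(✓)  1-01-(✓)  1-10-(✓)  10-0-(✓)  100--(✓)  11--0(✓)  11--1(✓)  11-0-(✓)  11-1-(✓)  110--(✓)  111--(✓)
size-2^3 implicants → --01-  -1--0  -1-1-  1--0-  1-0--  11---
Unchecked terms (primes): --01-, -1--0, -1-1-, 0--11, 1--0-, 1-0--, 11---
Minterm coverage:
  m3 ⊆ --01-,0--11
  m7 ⊆ 0--11 [E]
  m8 ⊆ -1--0 [E]
  m10 ⊆ --01-,-1--0,-1-1-
  m11 ⊆ --01-,-1-1-,0--11
  m12 ⊆ -1--0 [E]
  m14 ⊆ -1--0,-1-1-
  m16 ⊆ 1--0-,1-0--
  m17 ⊆ 1--0-,1-0--
  m18 ⊆ --01-,1-0--
  m19 ⊆ --01-,1-0--
  m20 ⊆ 1--0- [E]
  m21 ⊆ 1--0- [E]
  m24 ⊆ -1--0,1--0-,1-0--,11---
  m25 ⊆ 1--0-,1-0--,11---
  m26 ⊆ --01-,-1--0,-1-1-,1-0--,11---
  m28 ⊆ -1--0,1--0-,11---
  m29 ⊆ 1--0-,11---
  m30 ⊆ -1--0,-1-1-,11---
  m31 ⊆ -1-1-,11---
E = {-1--0, 0--11, 1--0-}
Petrick residual → --01-, -1-1-
Cover = c'd + be' + bd + a'de + ad'  |cover|=5

5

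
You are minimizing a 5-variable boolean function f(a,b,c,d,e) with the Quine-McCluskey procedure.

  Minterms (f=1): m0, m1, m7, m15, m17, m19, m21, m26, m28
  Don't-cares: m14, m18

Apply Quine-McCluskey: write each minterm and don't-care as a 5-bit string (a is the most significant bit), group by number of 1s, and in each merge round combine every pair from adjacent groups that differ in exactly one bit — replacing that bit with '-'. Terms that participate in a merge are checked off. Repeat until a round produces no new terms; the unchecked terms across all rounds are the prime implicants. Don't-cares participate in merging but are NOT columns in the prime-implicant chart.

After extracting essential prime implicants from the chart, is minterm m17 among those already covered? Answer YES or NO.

Round 0: 00000✓ 00001✓ 00111✓ 01110✓ 01111✓ 10001✓ 10010✓ 10011✓ 10101✓ 11010✓ 11100
Round 1: -0001 0-111 0000- 0111- 1-010 10-01 100-1 1001-
PIs = {-0001, 0-111, 0000-, 0111-, 1-010, 10-01, 100-1, 1001-, 11100}
Coverage chart:
  m0: 0000- ←essential
  m1: -0001,0000-
  m7: 0-111 ←essential
  m15: 0-111,0111-
  m17: -0001,10-01,100-1
  m19: 100-1,1001-
  m21: 10-01 ←essential
  m26: 1-010 ←essential
  m28: 11100 ←essential
Essential: 0-111, 0000-, 1-010, 10-01, 11100

YES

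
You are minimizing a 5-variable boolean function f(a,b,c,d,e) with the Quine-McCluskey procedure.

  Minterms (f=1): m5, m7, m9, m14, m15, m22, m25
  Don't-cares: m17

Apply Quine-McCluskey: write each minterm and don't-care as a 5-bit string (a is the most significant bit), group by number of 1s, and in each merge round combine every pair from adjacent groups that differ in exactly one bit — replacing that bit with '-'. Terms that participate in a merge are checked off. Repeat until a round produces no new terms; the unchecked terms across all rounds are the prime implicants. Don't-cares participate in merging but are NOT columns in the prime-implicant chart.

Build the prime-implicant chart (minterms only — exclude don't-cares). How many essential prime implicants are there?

4

[col 0] 00101*, 00111*, 01001*, 01110*, 01111*, 10001*, 10110, 11001*
[col 1] -1001, 0-111, 001-1, 0111-, 1-001
Prime implicants: -1001, 0-111, 001-1, 0111-, 1-001, 10110
PI chart (minterm → PIs covering it):
  5 | 001-1  (sole → essential)
  7 | 0-111,001-1
  9 | -1001  (sole → essential)
  14 | 0111-  (sole → essential)
  15 | 0-111,0111-
  22 | 10110  (sole → essential)
  25 | -1001,1-001
Essential prime implicants: -1001, 001-1, 0111-, 10110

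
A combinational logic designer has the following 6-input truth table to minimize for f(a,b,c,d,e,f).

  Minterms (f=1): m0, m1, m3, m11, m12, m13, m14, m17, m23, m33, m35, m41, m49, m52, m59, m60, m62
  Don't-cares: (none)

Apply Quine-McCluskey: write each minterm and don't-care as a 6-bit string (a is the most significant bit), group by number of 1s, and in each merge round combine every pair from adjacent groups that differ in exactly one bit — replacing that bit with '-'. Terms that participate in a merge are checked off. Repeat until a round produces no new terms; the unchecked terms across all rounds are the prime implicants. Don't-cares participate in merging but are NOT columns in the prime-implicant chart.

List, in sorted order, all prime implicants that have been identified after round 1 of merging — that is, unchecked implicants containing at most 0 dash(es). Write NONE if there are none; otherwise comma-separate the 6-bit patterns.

010111, 111011

[col 0] 000000*, 000001*, 000011*, 001011*, 001100*, 001101*, 001110*, 010001*, 010111, 100001*, 100011*, 101001*, 110001*, 110100*, 111011, 111100*, 111110*
[col 1] -00001*, -00011*, -10001*, 0-0001*, 00-011, 0000-1*, 00000-, 0011-0, 00110-, 1-0001*, 10-001, 1000-1*, 11-100, 1111-0
[col 2] --0001, -000-1
Prime implicants: --0001, -000-1, 00-011, 00000-, 0011-0, 00110-, 010111, 10-001, 11-100, 111011, 1111-0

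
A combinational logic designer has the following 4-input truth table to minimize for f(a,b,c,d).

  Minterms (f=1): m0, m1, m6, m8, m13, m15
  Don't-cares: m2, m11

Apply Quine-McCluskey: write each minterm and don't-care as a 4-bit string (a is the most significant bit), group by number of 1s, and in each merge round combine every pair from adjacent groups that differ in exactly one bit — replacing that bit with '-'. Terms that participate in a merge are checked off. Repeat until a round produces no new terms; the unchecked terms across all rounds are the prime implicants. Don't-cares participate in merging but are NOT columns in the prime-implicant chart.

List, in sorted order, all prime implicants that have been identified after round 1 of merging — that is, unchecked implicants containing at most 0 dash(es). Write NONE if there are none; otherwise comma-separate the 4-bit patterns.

NONE

[col 0] 0000*, 0001*, 0010*, 0110*, 1000*, 1011*, 1101*, 1111*
[col 1] -000, 0-10, 00-0, 000-, 1-11, 11-1
Prime implicants: -000, 0-10, 00-0, 000-, 1-11, 11-1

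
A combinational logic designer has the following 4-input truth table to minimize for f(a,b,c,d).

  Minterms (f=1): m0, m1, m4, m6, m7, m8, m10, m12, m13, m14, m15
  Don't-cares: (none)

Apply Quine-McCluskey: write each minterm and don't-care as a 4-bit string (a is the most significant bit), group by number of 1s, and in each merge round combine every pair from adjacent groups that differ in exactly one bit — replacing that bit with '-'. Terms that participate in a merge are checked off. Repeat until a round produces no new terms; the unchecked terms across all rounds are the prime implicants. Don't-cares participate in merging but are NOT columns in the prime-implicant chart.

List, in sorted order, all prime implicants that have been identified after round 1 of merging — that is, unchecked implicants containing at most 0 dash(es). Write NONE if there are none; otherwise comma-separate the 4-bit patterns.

NONE

size-2^0 implicants → 0000(✓)  0001(✓)  0100(✓)  0110(✓)  0111(✓)  1000(✓)  1010(✓)  1100(✓)  1101(✓)  1110(✓)  1111(✓)
size-2^1 implicants → -000(✓)  -100(✓)  -110(✓)  -111(✓)  0-00(✓)  000-  01-0(✓)  011-(✓)  1-00(✓)  1-10(✓)  10-0(✓)  11-0(✓)  11-1(✓)  110-(✓)  111-(✓)
size-2^2 implicants → --00  -1-0  -11-  1--0  11--
Unchecked terms (primes): --00, -1-0, -11-, 000-, 1--0, 11--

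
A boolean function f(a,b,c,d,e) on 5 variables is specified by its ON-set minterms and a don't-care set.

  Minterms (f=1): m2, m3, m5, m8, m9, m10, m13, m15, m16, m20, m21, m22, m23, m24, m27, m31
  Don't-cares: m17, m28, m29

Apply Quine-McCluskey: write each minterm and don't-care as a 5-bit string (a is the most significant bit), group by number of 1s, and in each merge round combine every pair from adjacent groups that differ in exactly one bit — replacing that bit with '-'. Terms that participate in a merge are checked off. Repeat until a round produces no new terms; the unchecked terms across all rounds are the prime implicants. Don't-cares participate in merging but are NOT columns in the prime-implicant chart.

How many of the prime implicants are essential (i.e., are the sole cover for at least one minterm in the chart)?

[col 0] 00010*, 00011*, 00101*, 01000*, 01001*, 01010*, 01101*, 01111*, 10000*, 10001*, 10100*, 10101*, 10110*, 10111*, 11000*, 11011*, 11100*, 11101*, 11111*
[col 1] -0101*, -1000, -1101*, -1111*, 0-010, 0-101*, 0001-, 01-01, 010-0, 0100-, 011-1*, 1-000*, 1-100*, 1-101*, 1-111*, 10-00*, 10-01*, 1000-*, 101-0*, 101-1*, 1010-*, 1011-*, 11-00*, 11-11, 111-1*, 1110-*
[col 2] --101, -11-1, 1--00, 1-1-1, 1-10-, 10-0-, 101--
Prime implicants: --101, -1000, -11-1, 0-010, 0001-, 01-01, 010-0, 0100-, 1--00, 1-1-1, 1-10-, 10-0-, 101--, 11-11
PI chart (minterm → PIs covering it):
  2 | 0-010,0001-
  3 | 0001-  (sole → essential)
  5 | --101  (sole → essential)
  8 | -1000,010-0,0100-
  9 | 01-01,0100-
  10 | 0-010,010-0
  13 | --101,-11-1,01-01
  15 | -11-1  (sole → essential)
  16 | 1--00,10-0-
  20 | 1--00,1-10-,10-0-,101--
  21 | --101,1-1-1,1-10-,10-0-,101--
  22 | 101--  (sole → essential)
  23 | 1-1-1,101--
  24 | -1000,1--00
  27 | 11-11  (sole → essential)
  31 | -11-1,1-1-1,11-11
Essential prime implicants: --101, -11-1, 0001-, 101--, 11-11

5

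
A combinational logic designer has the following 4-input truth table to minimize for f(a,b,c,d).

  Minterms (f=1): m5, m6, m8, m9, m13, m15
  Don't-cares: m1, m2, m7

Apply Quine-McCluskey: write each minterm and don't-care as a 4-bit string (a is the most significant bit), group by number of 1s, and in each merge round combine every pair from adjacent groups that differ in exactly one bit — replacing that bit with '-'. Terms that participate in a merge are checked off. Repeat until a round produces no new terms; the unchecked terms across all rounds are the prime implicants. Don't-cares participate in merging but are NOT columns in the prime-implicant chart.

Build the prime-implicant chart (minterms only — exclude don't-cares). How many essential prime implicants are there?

size-2^0 implicants → 0001(✓)  0010(✓)  0101(✓)  0110(✓)  0111(✓)  1000(✓)  1001(✓)  1101(✓)  1111(✓)
size-2^1 implicants → -001(✓)  -101(✓)  -111(✓)  0-01(✓)  0-10  01-1(✓)  011-  1-01(✓)  100-  11-1(✓)
size-2^2 implicants → --01  -1-1
Unchecked terms (primes): --01, -1-1, 0-10, 011-, 100-
Minterm coverage:
  m5 ⊆ --01,-1-1
  m6 ⊆ 0-10,011-
  m8 ⊆ 100- [E]
  m9 ⊆ --01,100-
  m13 ⊆ --01,-1-1
  m15 ⊆ -1-1 [E]
E = {-1-1, 100-}

2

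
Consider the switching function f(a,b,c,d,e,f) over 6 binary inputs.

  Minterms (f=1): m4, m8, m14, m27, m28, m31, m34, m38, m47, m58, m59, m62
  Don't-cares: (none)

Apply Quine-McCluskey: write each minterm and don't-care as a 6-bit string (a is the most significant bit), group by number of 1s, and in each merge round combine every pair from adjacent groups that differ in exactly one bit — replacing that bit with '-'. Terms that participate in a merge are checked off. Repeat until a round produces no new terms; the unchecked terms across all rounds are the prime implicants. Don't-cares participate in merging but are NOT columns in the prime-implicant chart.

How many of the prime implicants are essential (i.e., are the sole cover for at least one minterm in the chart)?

8

size-2^0 implicants → 000100  001000  001110  011011(✓)  011100  011111(✓)  100010(✓)  100110(✓)  101111  111010(✓)  111011(✓)  111110(✓)
size-2^1 implicants → -11011  011-11  100-10  111-10  11101-
Unchecked terms (primes): -11011, 000100, 001000, 001110, 011-11, 011100, 100-10, 101111, 111-10, 11101-
Minterm coverage:
  m4 ⊆ 000100 [E]
  m8 ⊆ 001000 [E]
  m14 ⊆ 001110 [E]
  m27 ⊆ -11011,011-11
  m28 ⊆ 011100 [E]
  m31 ⊆ 011-11 [E]
  m34 ⊆ 100-10 [E]
  m38 ⊆ 100-10 [E]
  m47 ⊆ 101111 [E]
  m58 ⊆ 111-10,11101-
  m59 ⊆ -11011,11101-
  m62 ⊆ 111-10 [E]
E = {000100, 001000, 001110, 011-11, 011100, 100-10, 101111, 111-10}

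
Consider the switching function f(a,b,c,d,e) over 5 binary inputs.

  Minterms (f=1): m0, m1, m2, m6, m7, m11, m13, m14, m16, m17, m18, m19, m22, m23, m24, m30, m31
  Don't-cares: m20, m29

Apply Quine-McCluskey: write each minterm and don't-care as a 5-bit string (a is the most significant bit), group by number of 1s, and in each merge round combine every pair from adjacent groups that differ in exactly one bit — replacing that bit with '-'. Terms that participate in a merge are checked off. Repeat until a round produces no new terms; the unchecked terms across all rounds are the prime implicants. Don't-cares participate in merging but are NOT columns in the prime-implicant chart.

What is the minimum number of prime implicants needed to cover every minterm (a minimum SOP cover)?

9

Round 0: 00000✓ 00001✓ 00010✓ 00110✓ 00111✓ 01011 01101✓ 01110✓ 10000✓ 10001✓ 10010✓ 10011✓ 10100✓ 10110✓ 10111✓ 11000✓ 11101✓ 11110✓ 11111✓
Round 1: -0000✓ -0001✓ -0010✓ -0110✓ -0111✓ -1101 -1110✓ 0-110✓ 00-10✓ 000-0✓ 0000-✓ 0011-✓ 1-000 1-110✓ 1-111✓ 10-00✓ 10-10✓ 10-11✓ 100-0✓ 100-1✓ 1000-✓ 1001-✓ 101-0✓ 1011-✓ 111-1 1111-✓
Round 2: --110 -0-10 -00-0 -000- -011- 1-11- 10--0 10-1- 100--
PIs = {--110, -0-10, -00-0, -000-, -011-, -1101, 01011, 1-000, 1-11-, 10--0, 10-1-, 100--, 111-1}
Coverage chart:
  m0: -00-0,-000-
  m1: -000- ←essential
  m2: -0-10,-00-0
  m6: --110,-0-10,-011-
  m7: -011- ←essential
  m11: 01011 ←essential
  m13: -1101 ←essential
  m14: --110 ←essential
  m16: -00-0,-000-,1-000,10--0,100--
  m17: -000-,100--
  m18: -0-10,-00-0,10--0,10-1-,100--
  m19: 10-1-,100--
  m22: --110,-0-10,-011-,1-11-,10--0,10-1-
  m23: -011-,1-11-,10-1-
  m24: 1-000 ←essential
  m30: --110,1-11-
  m31: 1-11-,111-1
Essential: --110, -000-, -011-, -1101, 01011, 1-000
Petrick residual → -0-10, 1-11-, 10-1-
Min cover (9 terms): cde' + b'de' + b'c'd' + b'cd + bcd'e + a'bc'de + ac'd'e' + acd + ab'd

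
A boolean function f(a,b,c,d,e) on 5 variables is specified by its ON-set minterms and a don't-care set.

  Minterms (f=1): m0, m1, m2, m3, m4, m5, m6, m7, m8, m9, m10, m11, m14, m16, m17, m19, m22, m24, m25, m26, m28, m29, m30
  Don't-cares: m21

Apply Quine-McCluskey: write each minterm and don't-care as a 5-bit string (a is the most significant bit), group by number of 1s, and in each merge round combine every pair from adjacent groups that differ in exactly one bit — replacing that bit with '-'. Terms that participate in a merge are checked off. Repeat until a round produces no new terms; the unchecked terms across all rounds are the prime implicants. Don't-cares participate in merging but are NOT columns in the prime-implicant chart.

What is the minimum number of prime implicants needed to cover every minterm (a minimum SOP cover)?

size-2^0 implicants → 00000(✓)  00001(✓)  00010(✓)  00011(✓)  00100(✓)  00101(✓)  00110(✓)  00111(✓)  01000(✓)  01001(✓)  01010(✓)  01011(✓)  01110(✓)  10000(✓)  10001(✓)  10011(✓)  10101(✓)  10110(✓)  11000(✓)  11001(✓)  11010(✓)  11100(✓)  11101(✓)  11110(✓)
size-2^1 implicants → -0000(✓)  -0001(✓)  -0011(✓)  -0101(✓)  -0110(✓)  -1000(✓)  -1001(✓)  -1010(✓)  -1110(✓)  0-000(✓)  0-001(✓)  0-010(✓)  0-011(✓)  0-110(✓)  00-00(✓)  00-01(✓)  00-10(✓)  00-11(✓)  000-0(✓)  000-1(✓)  0000-(✓)  0001-(✓)  001-0(✓)  001-1(✓)  0010-(✓)  0011-(✓)  01-10(✓)  010-0(✓)  010-1(✓)  0100-(✓)  0101-(✓)  1-000(✓)  1-001(✓)  1-101(✓)  1-110(✓)  10-01(✓)  100-1(✓)  1000-(✓)  11-00(✓)  11-01(✓)  11-10(✓)  110-0(✓)  1100-(✓)  111-0(✓)  1110-(✓)
size-2^2 implicants → --000(✓)  --001(✓)  --110  -0-01  -00-1  -000-(✓)  -1-10  -10-0  -100-(✓)  0--10  0-0-0(✓)  0-0-1(✓)  0-00-(✓)  0-01-(✓)  00--0(✓)  00--1(✓)  00-0-(✓)  00-1-(✓)  000--(✓)  001--(✓)  010--(✓)  1--01  1-00-(✓)  11--0  11-0-
size-2^3 implicants → --00-  0-0--  00---
Unchecked terms (primes): --00-, --110, -0-01, -00-1, -1-10, -10-0, 0--10, 0-0--, 00---, 1--01, 11--0, 11-0-
Minterm coverage:
  m0 ⊆ --00-,0-0--,00---
  m1 ⊆ --00-,-0-01,-00-1,0-0--,00---
  m2 ⊆ 0--10,0-0--,00---
  m3 ⊆ -00-1,0-0--,00---
  m4 ⊆ 00--- [E]
  m5 ⊆ -0-01,00---
  m6 ⊆ --110,0--10,00---
  m7 ⊆ 00--- [E]
  m8 ⊆ --00-,-10-0,0-0--
  m9 ⊆ --00-,0-0--
  m10 ⊆ -1-10,-10-0,0--10,0-0--
  m11 ⊆ 0-0-- [E]
  m14 ⊆ --110,-1-10,0--10
  m16 ⊆ --00- [E]
  m17 ⊆ --00-,-0-01,-00-1,1--01
  m19 ⊆ -00-1 [E]
  m22 ⊆ --110 [E]
  m24 ⊆ --00-,-10-0,11--0,11-0-
  m25 ⊆ --00-,1--01,11-0-
  m26 ⊆ -1-10,-10-0,11--0
  m28 ⊆ 11--0,11-0-
  m29 ⊆ 1--01,11-0-
  m30 ⊆ --110,-1-10,11--0
E = {--00-, --110, -00-1, 0-0--, 00---}
Petrick residual → -1-10, 11-0-
Cover = c'd' + cde' + b'c'e + bde' + a'c' + a'b' + abd'  |cover|=7

7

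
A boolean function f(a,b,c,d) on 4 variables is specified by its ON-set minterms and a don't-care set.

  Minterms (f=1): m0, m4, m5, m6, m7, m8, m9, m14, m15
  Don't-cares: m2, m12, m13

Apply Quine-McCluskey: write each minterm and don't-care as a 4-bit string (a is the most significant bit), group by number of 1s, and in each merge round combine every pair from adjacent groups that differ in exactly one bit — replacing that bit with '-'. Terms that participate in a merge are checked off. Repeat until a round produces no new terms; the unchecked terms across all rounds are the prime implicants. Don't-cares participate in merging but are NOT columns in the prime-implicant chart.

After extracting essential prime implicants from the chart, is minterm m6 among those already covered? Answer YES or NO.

YES

Round 0: 0000✓ 0010✓ 0100✓ 0101✓ 0110✓ 0111✓ 1000✓ 1001✓ 1100✓ 1101✓ 1110✓ 1111✓
Round 1: -000✓ -100✓ -101✓ -110✓ -111✓ 0-00✓ 0-10✓ 00-0✓ 01-0✓ 01-1✓ 010-✓ 011-✓ 1-00✓ 1-01✓ 100-✓ 11-0✓ 11-1✓ 110-✓ 111-✓
Round 2: --00 -1-0✓ -1-1✓ -10-✓ -11-✓ 0--0 01--✓ 1-0- 11--✓
Round 3: -1--
PIs = {--00, -1--, 0--0, 1-0-}
Coverage chart:
  m0: --00,0--0
  m4: --00,-1--,0--0
  m5: -1-- ←essential
  m6: -1--,0--0
  m7: -1-- ←essential
  m8: --00,1-0-
  m9: 1-0- ←essential
  m14: -1-- ←essential
  m15: -1-- ←essential
Essential: -1--, 1-0-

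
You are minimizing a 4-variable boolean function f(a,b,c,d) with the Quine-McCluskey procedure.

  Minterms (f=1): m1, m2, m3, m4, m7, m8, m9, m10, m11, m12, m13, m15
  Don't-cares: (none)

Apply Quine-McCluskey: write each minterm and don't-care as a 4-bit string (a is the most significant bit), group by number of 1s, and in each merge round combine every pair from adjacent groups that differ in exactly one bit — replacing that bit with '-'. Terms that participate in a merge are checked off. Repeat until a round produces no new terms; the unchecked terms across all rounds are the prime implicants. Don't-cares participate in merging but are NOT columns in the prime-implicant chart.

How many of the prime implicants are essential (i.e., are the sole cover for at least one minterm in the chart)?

4

[col 0] 0001*, 0010*, 0011*, 0100*, 0111*, 1000*, 1001*, 1010*, 1011*, 1100*, 1101*, 1111*
[col 1] -001*, -010*, -011*, -100, -111*, 0-11*, 00-1*, 001-*, 1-00*, 1-01*, 1-11*, 10-0*, 10-1*, 100-*, 101-*, 11-1*, 110-*
[col 2] --11, -0-1, -01-, 1--1, 1-0-, 10--
Prime implicants: --11, -0-1, -01-, -100, 1--1, 1-0-, 10--
PI chart (minterm → PIs covering it):
  1 | -0-1  (sole → essential)
  2 | -01-  (sole → essential)
  3 | --11,-0-1,-01-
  4 | -100  (sole → essential)
  7 | --11  (sole → essential)
  8 | 1-0-,10--
  9 | -0-1,1--1,1-0-,10--
  10 | -01-,10--
  11 | --11,-0-1,-01-,1--1,10--
  12 | -100,1-0-
  13 | 1--1,1-0-
  15 | --11,1--1
Essential prime implicants: --11, -0-1, -01-, -100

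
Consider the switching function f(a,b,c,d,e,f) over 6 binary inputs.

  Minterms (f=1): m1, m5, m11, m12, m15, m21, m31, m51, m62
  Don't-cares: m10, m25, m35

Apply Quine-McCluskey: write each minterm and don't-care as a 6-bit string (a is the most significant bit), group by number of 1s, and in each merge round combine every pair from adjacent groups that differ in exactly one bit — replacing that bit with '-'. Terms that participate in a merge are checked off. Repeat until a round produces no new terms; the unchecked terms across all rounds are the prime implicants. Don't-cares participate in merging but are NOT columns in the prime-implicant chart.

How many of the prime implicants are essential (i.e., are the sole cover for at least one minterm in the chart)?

6

size-2^0 implicants → 000001(✓)  000101(✓)  001010(✓)  001011(✓)  001100  001111(✓)  010101(✓)  011001  011111(✓)  100011(✓)  110011(✓)  111110
size-2^1 implicants → 0-0101  0-1111  000-01  001-11  00101-  1-0011
Unchecked terms (primes): 0-0101, 0-1111, 000-01, 001-11, 00101-, 001100, 011001, 1-0011, 111110
Minterm coverage:
  m1 ⊆ 000-01 [E]
  m5 ⊆ 0-0101,000-01
  m11 ⊆ 001-11,00101-
  m12 ⊆ 001100 [E]
  m15 ⊆ 0-1111,001-11
  m21 ⊆ 0-0101 [E]
  m31 ⊆ 0-1111 [E]
  m51 ⊆ 1-0011 [E]
  m62 ⊆ 111110 [E]
E = {0-0101, 0-1111, 000-01, 001100, 1-0011, 111110}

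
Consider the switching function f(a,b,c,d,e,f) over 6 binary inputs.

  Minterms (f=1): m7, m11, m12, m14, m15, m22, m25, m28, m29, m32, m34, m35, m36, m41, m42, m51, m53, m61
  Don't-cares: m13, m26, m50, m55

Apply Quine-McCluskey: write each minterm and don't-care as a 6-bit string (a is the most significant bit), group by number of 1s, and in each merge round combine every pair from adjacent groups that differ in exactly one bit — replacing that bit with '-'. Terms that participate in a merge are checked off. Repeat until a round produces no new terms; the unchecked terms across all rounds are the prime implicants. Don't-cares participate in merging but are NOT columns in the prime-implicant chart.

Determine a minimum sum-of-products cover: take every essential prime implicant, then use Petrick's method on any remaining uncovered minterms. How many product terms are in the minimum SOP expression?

11

Round 0: 000111✓ 001011✓ 001100✓ 001101✓ 001110✓ 001111✓ 010110 011001✓ 011010 011100✓ 011101✓ 100000✓ 100010✓ 100011✓ 100100✓ 101001 101010✓ 110010✓ 110011✓ 110101✓ 110111✓ 111101✓
Round 1: -11101 0-1100✓ 0-1101✓ 00-111 001-11 0011-0✓ 0011-1✓ 00110-✓ 00111-✓ 011-01 01110-✓ 1-0010✓ 1-0011✓ 10-010 100-00 1000-0 10001-✓ 11-101 110-11 11001-✓ 1101-1
Round 2: 0-110- 0011-- 1-001-
PIs = {-11101, 0-110-, 00-111, 001-11, 0011--, 010110, 011-01, 011010, 1-001-, 10-010, 100-00, 1000-0, 101001, 11-101, 110-11, 1101-1}
Coverage chart:
  m7: 00-111 ←essential
  m11: 001-11 ←essential
  m12: 0-110-,0011--
  m14: 0011-- ←essential
  m15: 00-111,001-11,0011--
  m22: 010110 ←essential
  m25: 011-01 ←essential
  m28: 0-110- ←essential
  m29: -11101,0-110-,011-01
  m32: 100-00,1000-0
  m34: 1-001-,10-010,1000-0
  m35: 1-001- ←essential
  m36: 100-00 ←essential
  m41: 101001 ←essential
  m42: 10-010 ←essential
  m51: 1-001-,110-11
  m53: 11-101,1101-1
  m61: -11101,11-101
Essential: 0-110-, 00-111, 001-11, 0011--, 010110, 011-01, 1-001-, 10-010, 100-00, 101001
Petrick residual → 11-101
Min cover (11 terms): a'cde' + a'b'def + a'b'cef + a'b'cd + a'bc'def' + a'bce'f + ac'd'e + ab'd'ef' + ab'c'e'f' + ab'cd'e'f + abde'f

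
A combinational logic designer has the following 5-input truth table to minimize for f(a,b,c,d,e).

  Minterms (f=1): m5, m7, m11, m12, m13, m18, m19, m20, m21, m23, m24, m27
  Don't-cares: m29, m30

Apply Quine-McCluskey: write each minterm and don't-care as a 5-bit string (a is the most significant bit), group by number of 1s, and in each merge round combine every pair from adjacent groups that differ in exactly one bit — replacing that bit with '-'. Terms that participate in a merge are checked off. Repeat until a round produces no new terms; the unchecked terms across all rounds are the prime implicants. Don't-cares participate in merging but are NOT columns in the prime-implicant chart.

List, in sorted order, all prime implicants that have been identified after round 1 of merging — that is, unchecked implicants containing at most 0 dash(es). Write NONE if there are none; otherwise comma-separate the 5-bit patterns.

size-2^0 implicants → 00101(✓)  00111(✓)  01011(✓)  01100(✓)  01101(✓)  10010(✓)  10011(✓)  10100(✓)  10101(✓)  10111(✓)  11000  11011(✓)  11101(✓)  11110
size-2^1 implicants → -0101(✓)  -0111(✓)  -1011  -1101(✓)  0-101(✓)  001-1(✓)  0110-  1-011  1-101(✓)  10-11  1001-  101-1(✓)  1010-
size-2^2 implicants → --101  -01-1
Unchecked terms (primes): --101, -01-1, -1011, 0110-, 1-011, 10-11, 1001-, 1010-, 11000, 11110

11000, 11110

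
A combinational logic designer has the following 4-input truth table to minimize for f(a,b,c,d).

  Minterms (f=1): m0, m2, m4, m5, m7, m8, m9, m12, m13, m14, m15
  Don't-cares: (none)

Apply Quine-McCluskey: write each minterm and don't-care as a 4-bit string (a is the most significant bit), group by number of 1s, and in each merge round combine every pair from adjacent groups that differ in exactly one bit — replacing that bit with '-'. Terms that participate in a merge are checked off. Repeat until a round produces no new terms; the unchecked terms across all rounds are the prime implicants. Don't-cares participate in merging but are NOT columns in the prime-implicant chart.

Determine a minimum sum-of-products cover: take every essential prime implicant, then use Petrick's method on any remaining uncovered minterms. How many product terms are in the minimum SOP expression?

5

Round 0: 0000✓ 0010✓ 0100✓ 0101✓ 0111✓ 1000✓ 1001✓ 1100✓ 1101✓ 1110✓ 1111✓
Round 1: -000✓ -100✓ -101✓ -111✓ 0-00✓ 00-0 01-1✓ 010-✓ 1-00✓ 1-01✓ 100-✓ 11-0✓ 11-1✓ 110-✓ 111-✓
Round 2: --00 -1-1 -10- 1-0- 11--
PIs = {--00, -1-1, -10-, 00-0, 1-0-, 11--}
Coverage chart:
  m0: --00,00-0
  m2: 00-0 ←essential
  m4: --00,-10-
  m5: -1-1,-10-
  m7: -1-1 ←essential
  m8: --00,1-0-
  m9: 1-0- ←essential
  m12: --00,-10-,1-0-,11--
  m13: -1-1,-10-,1-0-,11--
  m14: 11-- ←essential
  m15: -1-1,11--
Essential: -1-1, 00-0, 1-0-, 11--
Petrick residual → --00
Min cover (5 terms): c'd' + bd + a'b'd' + ac' + ab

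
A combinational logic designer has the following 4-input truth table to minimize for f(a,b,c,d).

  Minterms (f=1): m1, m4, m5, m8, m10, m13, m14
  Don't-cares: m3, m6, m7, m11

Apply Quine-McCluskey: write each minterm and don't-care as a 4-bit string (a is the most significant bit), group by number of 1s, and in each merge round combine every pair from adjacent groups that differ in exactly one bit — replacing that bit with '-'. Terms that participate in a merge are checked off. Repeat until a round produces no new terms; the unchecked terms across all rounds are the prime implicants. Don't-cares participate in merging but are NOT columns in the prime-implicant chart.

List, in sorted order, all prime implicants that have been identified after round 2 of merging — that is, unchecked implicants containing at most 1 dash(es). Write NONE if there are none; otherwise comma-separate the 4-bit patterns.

size-2^0 implicants → 0001(✓)  0011(✓)  0100(✓)  0101(✓)  0110(✓)  0111(✓)  1000(✓)  1010(✓)  1011(✓)  1101(✓)  1110(✓)
size-2^1 implicants → -011  -101  -110  0-01(✓)  0-11(✓)  00-1(✓)  01-0(✓)  01-1(✓)  010-(✓)  011-(✓)  1-10  10-0  101-
size-2^2 implicants → 0--1  01--
Unchecked terms (primes): -011, -101, -110, 0--1, 01--, 1-10, 10-0, 101-

-011, -101, -110, 1-10, 10-0, 101-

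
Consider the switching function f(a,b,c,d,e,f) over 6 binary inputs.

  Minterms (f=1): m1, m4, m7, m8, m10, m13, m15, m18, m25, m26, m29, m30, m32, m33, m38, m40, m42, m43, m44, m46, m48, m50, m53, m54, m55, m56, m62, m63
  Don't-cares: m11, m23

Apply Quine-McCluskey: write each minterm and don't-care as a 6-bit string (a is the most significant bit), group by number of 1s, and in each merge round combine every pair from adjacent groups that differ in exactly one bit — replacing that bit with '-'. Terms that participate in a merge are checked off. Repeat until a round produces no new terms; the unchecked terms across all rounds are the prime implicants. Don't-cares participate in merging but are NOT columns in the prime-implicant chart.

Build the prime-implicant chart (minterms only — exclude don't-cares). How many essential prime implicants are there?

10

size-2^0 implicants → 000001(✓)  000100  000111(✓)  001000(✓)  001010(✓)  001011(✓)  001101(✓)  001111(✓)  010010(✓)  010111(✓)  011001(✓)  011010(✓)  011101(✓)  011110(✓)  100000(✓)  100001(✓)  100110(✓)  101000(✓)  101010(✓)  101011(✓)  101100(✓)  101110(✓)  110000(✓)  110010(✓)  110101(✓)  110110(✓)  110111(✓)  111000(✓)  111110(✓)  111111(✓)
size-2^1 implicants → -00001  -01000(✓)  -01010(✓)  -01011(✓)  -10010  -10111  -11110  0-0111  0-1010  0-1101  00-111  001-11  0010-0(✓)  00101-(✓)  0011-1  01-010  011-01  011-10  1-0000(✓)  1-0110(✓)  1-1000(✓)  1-1110(✓)  10-000(✓)  10-110(✓)  10000-  101-00(✓)  101-10(✓)  1010-0(✓)  10101-(✓)  1011-0(✓)  11-000(✓)  11-110(✓)  11-111(✓)  110-10  1100-0  1101-1  11011-(✓)  11111-(✓)
size-2^2 implicants → -010-0  -0101-  1--000  1--110  101--0  11-11-
Unchecked terms (primes): -00001, -010-0, -0101-, -10010, -10111, -11110, 0-0111, 0-1010, 0-1101, 00-111, 000100, 001-11, 0011-1, 01-010, 011-01, 011-10, 1--000, 1--110, 10000-, 101--0, 11-11-, 110-10, 1100-0, 1101-1
Minterm coverage:
  m1 ⊆ -00001 [E]
  m4 ⊆ 000100 [E]
  m7 ⊆ 0-0111,00-111
  m8 ⊆ -010-0 [E]
  m10 ⊆ -010-0,-0101-,0-1010
  m13 ⊆ 0-1101,0011-1
  m15 ⊆ 00-111,001-11,0011-1
  m18 ⊆ -10010,01-010
  m25 ⊆ 011-01 [E]
  m26 ⊆ 0-1010,01-010,011-10
  m29 ⊆ 0-1101,011-01
  m30 ⊆ -11110,011-10
  m32 ⊆ 1--000,10000-
  m33 ⊆ -00001,10000-
  m38 ⊆ 1--110 [E]
  m40 ⊆ -010-0,1--000,101--0
  m42 ⊆ -010-0,-0101-,101--0
  m43 ⊆ -0101- [E]
  m44 ⊆ 101--0 [E]
  m46 ⊆ 1--110,101--0
  m48 ⊆ 1--000,1100-0
  m50 ⊆ -10010,110-10,1100-0
  m53 ⊆ 1101-1 [E]
  m54 ⊆ 1--110,11-11-,110-10
  m55 ⊆ -10111,11-11-,1101-1
  m56 ⊆ 1--000 [E]
  m62 ⊆ -11110,1--110,11-11-
  m63 ⊆ 11-11- [E]
E = {-00001, -010-0, -0101-, 000100, 011-01, 1--000, 1--110, 101--0, 11-11-, 1101-1}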